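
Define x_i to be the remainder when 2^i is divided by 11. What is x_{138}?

3

Computing terms: x_1 = 2; x_2 = 4; x_3 = 8; x_4 = 5; x_5 = 10; x_6 = 9; x_7 = 7; x_8 = 3; x_9 = 6; x_{10} = 1; x_{11} = 2.
The sequence repeats with period 10.
(138 - 1) mod 10 = 7, so x_{138} = x_8 = 3.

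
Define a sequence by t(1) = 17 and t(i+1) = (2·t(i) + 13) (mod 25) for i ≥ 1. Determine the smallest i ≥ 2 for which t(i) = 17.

Listing terms: t(1) = 17,  t(2) = 22,  t(3) = 7,  t(4) = 2,  t(5) = 17.
The sequence repeats with period 4.
The value 17 next appears (with i ≥ 2) at t(5).

5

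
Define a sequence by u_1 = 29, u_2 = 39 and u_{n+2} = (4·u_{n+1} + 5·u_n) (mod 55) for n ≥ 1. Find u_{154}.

24

u_1 = 29; u_2 = 39; u_3 = 26; u_4 = 24; u_5 = 6; u_6 = 34; u_7 = 1; u_8 = 9; u_9 = 41; u_{10} = 44; u_{11} = 51; u_{12} = 39; u_{13} = 26.
Since (u_{12}, u_{13}) = (u_2, u_3) = (39, 26) (two consecutive terms determine the rest), the sequence is eventually periodic: after a pre-period of length 1 it cycles with period 10.
For n ≥ 2, u_n depends only on (n - 2) mod 10. (154 - 2) mod 10 = 2, so u_{154} = u_4 = 24.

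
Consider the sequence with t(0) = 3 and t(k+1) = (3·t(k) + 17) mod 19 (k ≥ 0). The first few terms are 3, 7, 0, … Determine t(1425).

17

t(0) = 3; t(1) = 7; t(2) = 0; t(3) = 17; t(4) = 11; t(5) = 12; t(6) = 15; t(7) = 5; t(8) = 13; t(9) = 18; t(10) = 14; t(11) = 2; t(12) = 4; t(13) = 10; t(14) = 9; t(15) = 6; t(16) = 16; t(17) = 8; t(18) = 3.
The sequence repeats with period 18.
So t(1425) = t(0 + ((1425-0) mod 18)) = t(3) = 17.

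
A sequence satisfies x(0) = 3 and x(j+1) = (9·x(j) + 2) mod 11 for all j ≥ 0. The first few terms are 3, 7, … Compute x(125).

x(0) = 3,  x(1) = 7,  x(2) = 10,  x(3) = 4,  x(4) = 5,  x(5) = 3.
The sequence repeats with period 5.
So x(125) = x(0 + ((125-0) mod 5)) = x(0) = 3.

3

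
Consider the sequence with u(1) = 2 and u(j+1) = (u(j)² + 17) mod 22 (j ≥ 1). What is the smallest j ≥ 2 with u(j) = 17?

10

We have u(1) = 2, u(2) = 21, u(3) = 18, u(4) = 11, u(5) = 6, u(6) = 9, u(7) = 10, u(8) = 7, u(9) = 0, u(10) = 17, u(11) = 20, u(12) = 21.
Since u(12) = u(2) = 21, the sequence is eventually periodic: after a pre-period of length 1 it cycles with period 10.
The value 17 first appears (with j ≥ 2) at u(10).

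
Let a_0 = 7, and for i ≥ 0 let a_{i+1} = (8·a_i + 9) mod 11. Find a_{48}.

a_0 = 7,  a_1 = 10,  a_2 = 1,  a_3 = 6,  a_4 = 2,  a_5 = 3,  a_6 = 0,  a_7 = 9,  a_8 = 4,  a_9 = 8,  a_{10} = 7.
Since a_{10} = a_0 = 7, the sequence is periodic with period 10.
So a_{48} = a_{0 + ((48-0) mod 10)} = a_8 = 4.

4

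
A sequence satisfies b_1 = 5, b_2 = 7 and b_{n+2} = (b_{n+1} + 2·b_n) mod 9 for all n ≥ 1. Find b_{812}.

7

Computing terms: b_1 = 5; b_2 = 7; b_3 = 8; b_4 = 4; b_5 = 2; b_6 = 1; b_7 = 5; b_8 = 7.
The sequence repeats with period 6.
So b_{812} = b_{1 + ((812-1) mod 6)} = b_2 = 7.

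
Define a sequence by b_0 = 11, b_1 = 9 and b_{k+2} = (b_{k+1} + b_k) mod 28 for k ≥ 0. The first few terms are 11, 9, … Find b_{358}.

We have b_0 = 11; b_1 = 9; b_2 = 20; b_3 = 1; b_4 = 21; b_5 = 22; b_6 = 15; b_7 = 9; b_8 = 24; b_9 = 5; b_{10} = 1; b_{11} = 6; b_{12} = 7; b_{13} = 13; b_{14} = 20; b_{15} = 5; b_{16} = 25; b_{17} = 2; b_{18} = 27; b_{19} = 1; b_{20} = 0; b_{21} = 1; b_{22} = 1; b_{23} = 2; b_{24} = 3; b_{25} = 5; b_{26} = 8; b_{27} = 13; b_{28} = 21; b_{29} = 6; b_{30} = 27; b_{31} = 5; b_{32} = 4; b_{33} = 9; b_{34} = 13; b_{35} = 22; b_{36} = 7; b_{37} = 1; b_{38} = 8; b_{39} = 9; b_{40} = 17; b_{41} = 26; b_{42} = 15; b_{43} = 13; b_{44} = 0; b_{45} = 13; b_{46} = 13; b_{47} = 26; b_{48} = 11; b_{49} = 9.
The sequence repeats with period 48.
So b_{358} = b_{0 + ((358-0) mod 48)} = b_{22} = 1.

1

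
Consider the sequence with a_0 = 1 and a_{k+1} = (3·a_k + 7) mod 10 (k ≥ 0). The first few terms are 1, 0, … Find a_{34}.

Listing terms: a_0 = 1,  a_1 = 0,  a_2 = 7,  a_3 = 8,  a_4 = 1.
Since a_4 = a_0 = 1, the sequence is periodic with period 4.
So a_{34} = a_{0 + ((34-0) mod 4)} = a_2 = 7.

7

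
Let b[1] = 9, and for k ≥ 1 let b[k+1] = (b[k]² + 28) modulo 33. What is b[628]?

Listing terms: b[1] = 9,  b[2] = 10,  b[3] = 29,  b[4] = 11,  b[5] = 17,  b[6] = 20,  b[7] = 32,  b[8] = 29.
Since b[8] = b[3] = 29, the sequence is eventually periodic: after a pre-period of length 2 it cycles with period 5.
For k ≥ 3, b[k] depends only on (k - 3) mod 5. (628 - 3) mod 5 = 0, so b[628] = b[3] = 29.

29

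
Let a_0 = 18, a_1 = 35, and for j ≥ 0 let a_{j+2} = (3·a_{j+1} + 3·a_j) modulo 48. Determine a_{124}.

15

Computing terms: a_0 = 18,  a_1 = 35,  a_2 = 15,  a_3 = 6,  a_4 = 15,  a_5 = 15,  a_6 = 42,  a_7 = 27,  a_8 = 15,  a_9 = 30,  a_{10} = 39,  a_{11} = 15,  a_{12} = 18,  a_{13} = 3,  a_{14} = 15,  a_{15} = 6.
Since (a_{14}, a_{15}) = (a_2, a_3) = (15, 6) (two consecutive terms determine the rest), the sequence is eventually periodic: after a pre-period of length 2 it cycles with period 12.
For j ≥ 2, a_j depends only on (j - 2) mod 12. (124 - 2) mod 12 = 2, so a_{124} = a_4 = 15.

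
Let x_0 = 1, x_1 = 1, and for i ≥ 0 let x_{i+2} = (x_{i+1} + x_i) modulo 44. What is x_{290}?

Computing terms: x_0 = 1, x_1 = 1, x_2 = 2, x_3 = 3, x_4 = 5, x_5 = 8, x_6 = 13, x_7 = 21, x_8 = 34, x_9 = 11, x_{10} = 1, x_{11} = 12, x_{12} = 13, x_{13} = 25, x_{14} = 38, x_{15} = 19, x_{16} = 13, x_{17} = 32, x_{18} = 1, x_{19} = 33, x_{20} = 34, x_{21} = 23, x_{22} = 13, x_{23} = 36, x_{24} = 5, x_{25} = 41, x_{26} = 2, x_{27} = 43, x_{28} = 1, x_{29} = 0, x_{30} = 1, x_{31} = 1.
The sequence repeats with period 30.
So x_{290} = x_{0 + ((290-0) mod 30)} = x_{20} = 34.

34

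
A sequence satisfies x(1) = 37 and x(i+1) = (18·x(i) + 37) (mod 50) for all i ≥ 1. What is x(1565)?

We have x(1) = 37; x(2) = 3; x(3) = 41; x(4) = 25; x(5) = 37.
Since x(5) = x(1) = 37, the sequence is periodic with period 4.
(1565 - 1) mod 4 = 0, so x(1565) = x(1) = 37.

37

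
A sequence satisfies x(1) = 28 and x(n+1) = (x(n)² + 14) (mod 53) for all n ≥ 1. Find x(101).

Listing terms: x(1) = 28, x(2) = 3, x(3) = 23, x(4) = 13, x(5) = 24, x(6) = 7, x(7) = 10, x(8) = 8, x(9) = 25, x(10) = 3.
Since x(10) = x(2) = 3, the sequence is eventually periodic: after a pre-period of length 1 it cycles with period 8.
For n ≥ 2, x(n) depends only on (n - 2) mod 8. (101 - 2) mod 8 = 3, so x(101) = x(5) = 24.

24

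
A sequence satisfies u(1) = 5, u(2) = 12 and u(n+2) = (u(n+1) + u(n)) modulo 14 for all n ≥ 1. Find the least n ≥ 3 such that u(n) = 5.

6

u(1) = 5, u(2) = 12, u(3) = 3, u(4) = 1, u(5) = 4, u(6) = 5, u(7) = 9, u(8) = 0, u(9) = 9, u(10) = 9, u(11) = 4, u(12) = 13, u(13) = 3, u(14) = 2, u(15) = 5, u(16) = 7, u(17) = 12, u(18) = 5, u(19) = 3, u(20) = 8, u(21) = 11, u(22) = 5, u(23) = 2, u(24) = 7, u(25) = 9, u(26) = 2, u(27) = 11, u(28) = 13, u(29) = 10, u(30) = 9, u(31) = 5, u(32) = 0, u(33) = 5, u(34) = 5, u(35) = 10, u(36) = 1, u(37) = 11, u(38) = 12, u(39) = 9, u(40) = 7, u(41) = 2, u(42) = 9, u(43) = 11, u(44) = 6, u(45) = 3, u(46) = 9, u(47) = 12, u(48) = 7, u(49) = 5, u(50) = 12.
Since (u(49), u(50)) = (u(1), u(2)) = (5, 12) (two consecutive terms determine the rest), the sequence is periodic with period 48.
The value 5 first appears (with n ≥ 3) at u(6).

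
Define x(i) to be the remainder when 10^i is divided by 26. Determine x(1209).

12

x(0) = 1; x(1) = 10; x(2) = 22; x(3) = 12; x(4) = 16; x(5) = 4; x(6) = 14; x(7) = 10.
Since x(7) = x(1) = 10, the sequence is eventually periodic: after a pre-period of length 1 it cycles with period 6.
For i ≥ 1, x(i) depends only on (i - 1) mod 6. (1209 - 1) mod 6 = 2, so x(1209) = x(3) = 12.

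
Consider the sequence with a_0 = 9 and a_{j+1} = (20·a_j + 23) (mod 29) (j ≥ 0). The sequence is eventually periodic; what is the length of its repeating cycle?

7

a_0 = 9,  a_1 = 0,  a_2 = 23,  a_3 = 19,  a_4 = 26,  a_5 = 21,  a_6 = 8,  a_7 = 9.
The sequence repeats with period 7.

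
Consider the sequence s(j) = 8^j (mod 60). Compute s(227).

Listing terms: s(0) = 1, s(1) = 8, s(2) = 4, s(3) = 32, s(4) = 16, s(5) = 8.
Since s(5) = s(1) = 8, the sequence is eventually periodic: after a pre-period of length 1 it cycles with period 4.
For j ≥ 1, s(j) depends only on (j - 1) mod 4. (227 - 1) mod 4 = 2, so s(227) = s(3) = 32.

32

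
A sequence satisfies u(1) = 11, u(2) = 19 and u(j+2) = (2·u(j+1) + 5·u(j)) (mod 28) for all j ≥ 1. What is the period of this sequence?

24

Listing terms: u(1) = 11; u(2) = 19; u(3) = 9; u(4) = 1; u(5) = 19; u(6) = 15; u(7) = 13; u(8) = 17; u(9) = 15; u(10) = 3; u(11) = 25; u(12) = 9; u(13) = 3; u(14) = 23; u(15) = 5; u(16) = 13; u(17) = 23; u(18) = 27; u(19) = 1; u(20) = 25; u(21) = 27; u(22) = 11; u(23) = 17; u(24) = 5; u(25) = 11; u(26) = 19.
Since (u(25), u(26)) = (u(1), u(2)) = (11, 19) (two consecutive terms determine the rest), the sequence is periodic with period 24.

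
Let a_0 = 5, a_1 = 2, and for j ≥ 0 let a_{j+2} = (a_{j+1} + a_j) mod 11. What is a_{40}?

Computing terms: a_0 = 5; a_1 = 2; a_2 = 7; a_3 = 9; a_4 = 5; a_5 = 3; a_6 = 8; a_7 = 0; a_8 = 8; a_9 = 8; a_{10} = 5; a_{11} = 2.
The sequence repeats with period 10.
(40 - 0) mod 10 = 0, so a_{40} = a_0 = 5.

5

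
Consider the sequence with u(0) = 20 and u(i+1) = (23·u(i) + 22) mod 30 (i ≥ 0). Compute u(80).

20

Listing terms: u(0) = 20,  u(1) = 2,  u(2) = 8,  u(3) = 26,  u(4) = 20.
Since u(4) = u(0) = 20, the sequence is periodic with period 4.
(80 - 0) mod 4 = 0, so u(80) = u(0) = 20.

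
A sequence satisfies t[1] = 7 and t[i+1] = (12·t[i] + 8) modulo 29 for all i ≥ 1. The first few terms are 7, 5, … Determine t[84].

12

Listing terms: t[1] = 7; t[2] = 5; t[3] = 10; t[4] = 12; t[5] = 7.
Since t[5] = t[1] = 7, the sequence is periodic with period 4.
(84 - 1) mod 4 = 3, so t[84] = t[4] = 12.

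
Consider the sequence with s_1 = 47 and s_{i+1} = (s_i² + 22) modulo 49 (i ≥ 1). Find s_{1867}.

47

Computing terms: s_1 = 47; s_2 = 26; s_3 = 12; s_4 = 19; s_5 = 40; s_6 = 5; s_7 = 47.
The sequence repeats with period 6.
(1867 - 1) mod 6 = 0, so s_{1867} = s_1 = 47.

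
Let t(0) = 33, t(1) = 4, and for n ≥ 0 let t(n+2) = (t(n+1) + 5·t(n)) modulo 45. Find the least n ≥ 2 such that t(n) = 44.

4

Listing terms: t(0) = 33, t(1) = 4, t(2) = 34, t(3) = 9, t(4) = 44, t(5) = 44, t(6) = 39, t(7) = 34, t(8) = 4, t(9) = 39, t(10) = 14, t(11) = 29, t(12) = 9, t(13) = 19, t(14) = 19, t(15) = 24, t(16) = 29, t(17) = 14, t(18) = 24, t(19) = 4, t(20) = 34.
Since (t(19), t(20)) = (t(1), t(2)) = (4, 34) (two consecutive terms determine the rest), the sequence is eventually periodic: after a pre-period of length 1 it cycles with period 18.
The value 44 first appears (with n ≥ 2) at t(4).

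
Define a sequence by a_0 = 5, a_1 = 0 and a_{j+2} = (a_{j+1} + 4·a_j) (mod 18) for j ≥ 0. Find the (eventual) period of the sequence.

24

a_0 = 5; a_1 = 0; a_2 = 2; a_3 = 2; a_4 = 10; a_5 = 0; a_6 = 4; a_7 = 4; a_8 = 2; a_9 = 0; a_{10} = 8; a_{11} = 8; a_{12} = 4; a_{13} = 0; a_{14} = 16; a_{15} = 16; a_{16} = 8; a_{17} = 0; a_{18} = 14; a_{19} = 14; a_{20} = 16; a_{21} = 0; a_{22} = 10; a_{23} = 10; a_{24} = 14; a_{25} = 0; a_{26} = 2.
Since (a_{25}, a_{26}) = (a_1, a_2) = (0, 2) (two consecutive terms determine the rest), the sequence is eventually periodic: after a pre-period of length 1 it cycles with period 24.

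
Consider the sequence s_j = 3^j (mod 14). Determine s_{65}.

Listing terms: s_0 = 1,  s_1 = 3,  s_2 = 9,  s_3 = 13,  s_4 = 11,  s_5 = 5,  s_6 = 1.
Since s_6 = s_0 = 1, the sequence is periodic with period 6.
(65 - 0) mod 6 = 5, so s_{65} = s_5 = 5.

5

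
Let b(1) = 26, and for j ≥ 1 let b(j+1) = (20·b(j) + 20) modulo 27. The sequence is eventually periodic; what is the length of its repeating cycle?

Listing terms: b(1) = 26, b(2) = 0, b(3) = 20, b(4) = 15, b(5) = 23, b(6) = 21, b(7) = 8, b(8) = 18, b(9) = 2, b(10) = 6, b(11) = 5, b(12) = 12, b(13) = 17, b(14) = 9, b(15) = 11, b(16) = 24, b(17) = 14, b(18) = 3, b(19) = 26.
The sequence repeats with period 18.

18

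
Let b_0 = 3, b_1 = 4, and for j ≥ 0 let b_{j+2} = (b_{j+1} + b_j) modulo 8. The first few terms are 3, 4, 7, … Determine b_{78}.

Computing terms: b_0 = 3, b_1 = 4, b_2 = 7, b_3 = 3, b_4 = 2, b_5 = 5, b_6 = 7, b_7 = 4, b_8 = 3, b_9 = 7, b_{10} = 2, b_{11} = 1, b_{12} = 3, b_{13} = 4.
Since (b_{12}, b_{13}) = (b_0, b_1) = (3, 4) (two consecutive terms determine the rest), the sequence is periodic with period 12.
So b_{78} = b_{0 + ((78-0) mod 12)} = b_6 = 7.

7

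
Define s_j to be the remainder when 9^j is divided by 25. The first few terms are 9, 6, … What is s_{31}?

We have s_1 = 9; s_2 = 6; s_3 = 4; s_4 = 11; s_5 = 24; s_6 = 16; s_7 = 19; s_8 = 21; s_9 = 14; s_{10} = 1; s_{11} = 9.
Since s_{11} = s_1 = 9, the sequence is periodic with period 10.
So s_{31} = s_{1 + ((31-1) mod 10)} = s_1 = 9.

9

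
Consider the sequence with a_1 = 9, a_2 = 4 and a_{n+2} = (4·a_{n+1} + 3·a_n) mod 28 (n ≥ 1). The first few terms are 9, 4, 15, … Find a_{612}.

8

We have a_1 = 9, a_2 = 4, a_3 = 15, a_4 = 16, a_5 = 25, a_6 = 8, a_7 = 23, a_8 = 4, a_9 = 1, a_{10} = 16, a_{11} = 11, a_{12} = 8, a_{13} = 9, a_{14} = 4.
Since (a_{13}, a_{14}) = (a_1, a_2) = (9, 4) (two consecutive terms determine the rest), the sequence is periodic with period 12.
So a_{612} = a_{1 + ((612-1) mod 12)} = a_{12} = 8.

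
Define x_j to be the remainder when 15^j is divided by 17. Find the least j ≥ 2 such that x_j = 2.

5

We have x_1 = 15, x_2 = 4, x_3 = 9, x_4 = 16, x_5 = 2, x_6 = 13, x_7 = 8, x_8 = 1, x_9 = 15.
The sequence repeats with period 8.
The value 2 first appears (with j ≥ 2) at x_5.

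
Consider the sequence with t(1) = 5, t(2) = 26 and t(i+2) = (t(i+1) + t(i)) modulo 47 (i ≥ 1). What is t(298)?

Computing terms: t(1) = 5; t(2) = 26; t(3) = 31; t(4) = 10; t(5) = 41; t(6) = 4; t(7) = 45; t(8) = 2; t(9) = 0; t(10) = 2; t(11) = 2; t(12) = 4; t(13) = 6; t(14) = 10; t(15) = 16; t(16) = 26; t(17) = 42; t(18) = 21; t(19) = 16; t(20) = 37; t(21) = 6; t(22) = 43; t(23) = 2; t(24) = 45; t(25) = 0; t(26) = 45; t(27) = 45; t(28) = 43; t(29) = 41; t(30) = 37; t(31) = 31; t(32) = 21; t(33) = 5; t(34) = 26.
Since (t(33), t(34)) = (t(1), t(2)) = (5, 26) (two consecutive terms determine the rest), the sequence is periodic with period 32.
So t(298) = t(1 + ((298-1) mod 32)) = t(10) = 2.

2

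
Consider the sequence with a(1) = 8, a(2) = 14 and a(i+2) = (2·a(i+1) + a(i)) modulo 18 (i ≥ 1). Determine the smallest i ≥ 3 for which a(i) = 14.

4

Computing terms: a(1) = 8,  a(2) = 14,  a(3) = 0,  a(4) = 14,  a(5) = 10,  a(6) = 16,  a(7) = 6,  a(8) = 10,  a(9) = 8,  a(10) = 8,  a(11) = 6,  a(12) = 2,  a(13) = 10,  a(14) = 4,  a(15) = 0,  a(16) = 4,  a(17) = 8,  a(18) = 2,  a(19) = 12,  a(20) = 8,  a(21) = 10,  a(22) = 10,  a(23) = 12,  a(24) = 16,  a(25) = 8,  a(26) = 14.
Since (a(25), a(26)) = (a(1), a(2)) = (8, 14) (two consecutive terms determine the rest), the sequence is periodic with period 24.
The value 14 first appears (with i ≥ 3) at a(4).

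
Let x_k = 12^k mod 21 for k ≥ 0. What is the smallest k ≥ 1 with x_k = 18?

2

Computing terms: x_0 = 1; x_1 = 12; x_2 = 18; x_3 = 6; x_4 = 9; x_5 = 3; x_6 = 15; x_7 = 12.
Since x_7 = x_1 = 12, the sequence is eventually periodic: after a pre-period of length 1 it cycles with period 6.
The value 18 first appears (with k ≥ 1) at x_2.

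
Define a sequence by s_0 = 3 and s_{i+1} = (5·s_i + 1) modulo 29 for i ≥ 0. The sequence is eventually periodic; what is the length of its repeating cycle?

We have s_0 = 3; s_1 = 16; s_2 = 23; s_3 = 0; s_4 = 1; s_5 = 6; s_6 = 2; s_7 = 11; s_8 = 27; s_9 = 20; s_{10} = 14; s_{11} = 13; s_{12} = 8; s_{13} = 12; s_{14} = 3.
The sequence repeats with period 14.

14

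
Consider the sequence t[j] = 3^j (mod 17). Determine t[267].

7

t[1] = 3; t[2] = 9; t[3] = 10; t[4] = 13; t[5] = 5; t[6] = 15; t[7] = 11; t[8] = 16; t[9] = 14; t[10] = 8; t[11] = 7; t[12] = 4; t[13] = 12; t[14] = 2; t[15] = 6; t[16] = 1; t[17] = 3.
Since t[17] = t[1] = 3, the sequence is periodic with period 16.
(267 - 1) mod 16 = 10, so t[267] = t[11] = 7.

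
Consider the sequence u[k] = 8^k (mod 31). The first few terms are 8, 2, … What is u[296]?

We have u[1] = 8; u[2] = 2; u[3] = 16; u[4] = 4; u[5] = 1; u[6] = 8.
The sequence repeats with period 5.
So u[296] = u[1 + ((296-1) mod 5)] = u[1] = 8.

8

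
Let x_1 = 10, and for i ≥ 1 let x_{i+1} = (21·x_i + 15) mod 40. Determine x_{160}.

15

x_1 = 10; x_2 = 25; x_3 = 20; x_4 = 35; x_5 = 30; x_6 = 5; x_7 = 0; x_8 = 15; x_9 = 10.
The sequence repeats with period 8.
So x_{160} = x_{1 + ((160-1) mod 8)} = x_8 = 15.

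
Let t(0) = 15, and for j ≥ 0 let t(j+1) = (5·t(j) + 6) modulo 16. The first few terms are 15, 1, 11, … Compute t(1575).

Listing terms: t(0) = 15; t(1) = 1; t(2) = 11; t(3) = 13; t(4) = 7; t(5) = 9; t(6) = 3; t(7) = 5; t(8) = 15.
The sequence repeats with period 8.
(1575 - 0) mod 8 = 7, so t(1575) = t(7) = 5.

5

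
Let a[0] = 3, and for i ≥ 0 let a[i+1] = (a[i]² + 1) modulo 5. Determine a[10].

Computing terms: a[0] = 3,  a[1] = 0,  a[2] = 1,  a[3] = 2,  a[4] = 0.
Since a[4] = a[1] = 0, the sequence is eventually periodic: after a pre-period of length 1 it cycles with period 3.
For i ≥ 1, a[i] depends only on (i - 1) mod 3. (10 - 1) mod 3 = 0, so a[10] = a[1] = 0.

0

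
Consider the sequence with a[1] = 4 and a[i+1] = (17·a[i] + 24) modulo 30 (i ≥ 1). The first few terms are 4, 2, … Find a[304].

20

Listing terms: a[1] = 4, a[2] = 2, a[3] = 28, a[4] = 20, a[5] = 4.
Since a[5] = a[1] = 4, the sequence is periodic with period 4.
So a[304] = a[1 + ((304-1) mod 4)] = a[4] = 20.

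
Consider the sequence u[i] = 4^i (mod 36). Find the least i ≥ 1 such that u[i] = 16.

2

Computing terms: u[0] = 1,  u[1] = 4,  u[2] = 16,  u[3] = 28,  u[4] = 4.
Since u[4] = u[1] = 4, the sequence is eventually periodic: after a pre-period of length 1 it cycles with period 3.
The value 16 first appears (with i ≥ 1) at u[2].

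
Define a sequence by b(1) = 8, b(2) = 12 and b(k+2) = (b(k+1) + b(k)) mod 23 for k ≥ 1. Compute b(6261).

b(1) = 8, b(2) = 12, b(3) = 20, b(4) = 9, b(5) = 6, b(6) = 15, b(7) = 21, b(8) = 13, b(9) = 11, b(10) = 1, b(11) = 12, b(12) = 13, b(13) = 2, b(14) = 15, b(15) = 17, b(16) = 9, b(17) = 3, b(18) = 12, b(19) = 15, b(20) = 4, b(21) = 19, b(22) = 0, b(23) = 19, b(24) = 19, b(25) = 15, b(26) = 11, b(27) = 3, b(28) = 14, b(29) = 17, b(30) = 8, b(31) = 2, b(32) = 10, b(33) = 12, b(34) = 22, b(35) = 11, b(36) = 10, b(37) = 21, b(38) = 8, b(39) = 6, b(40) = 14, b(41) = 20, b(42) = 11, b(43) = 8, b(44) = 19, b(45) = 4, b(46) = 0, b(47) = 4, b(48) = 4, b(49) = 8, b(50) = 12.
Since (b(49), b(50)) = (b(1), b(2)) = (8, 12) (two consecutive terms determine the rest), the sequence is periodic with period 48.
(6261 - 1) mod 48 = 20, so b(6261) = b(21) = 19.

19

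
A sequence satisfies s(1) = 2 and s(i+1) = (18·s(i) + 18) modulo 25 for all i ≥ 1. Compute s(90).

Computing terms: s(1) = 2; s(2) = 4; s(3) = 15; s(4) = 13; s(5) = 2.
Since s(5) = s(1) = 2, the sequence is periodic with period 4.
(90 - 1) mod 4 = 1, so s(90) = s(2) = 4.

4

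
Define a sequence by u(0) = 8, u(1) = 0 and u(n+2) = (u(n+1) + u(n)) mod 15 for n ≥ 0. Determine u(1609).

3

Listing terms: u(0) = 8,  u(1) = 0,  u(2) = 8,  u(3) = 8,  u(4) = 1,  u(5) = 9,  u(6) = 10,  u(7) = 4,  u(8) = 14,  u(9) = 3,  u(10) = 2,  u(11) = 5,  u(12) = 7,  u(13) = 12,  u(14) = 4,  u(15) = 1,  u(16) = 5,  u(17) = 6,  u(18) = 11,  u(19) = 2,  u(20) = 13,  u(21) = 0,  u(22) = 13,  u(23) = 13,  u(24) = 11,  u(25) = 9,  u(26) = 5,  u(27) = 14,  u(28) = 4,  u(29) = 3,  u(30) = 7,  u(31) = 10,  u(32) = 2,  u(33) = 12,  u(34) = 14,  u(35) = 11,  u(36) = 10,  u(37) = 6,  u(38) = 1,  u(39) = 7,  u(40) = 8,  u(41) = 0.
The sequence repeats with period 40.
(1609 - 0) mod 40 = 9, so u(1609) = u(9) = 3.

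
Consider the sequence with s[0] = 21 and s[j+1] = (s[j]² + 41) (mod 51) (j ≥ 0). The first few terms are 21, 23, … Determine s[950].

42

We have s[0] = 21; s[1] = 23; s[2] = 9; s[3] = 20; s[4] = 33; s[5] = 8; s[6] = 3; s[7] = 50; s[8] = 42; s[9] = 20.
Since s[9] = s[3] = 20, the sequence is eventually periodic: after a pre-period of length 3 it cycles with period 6.
For j ≥ 3, s[j] depends only on (j - 3) mod 6. (950 - 3) mod 6 = 5, so s[950] = s[8] = 42.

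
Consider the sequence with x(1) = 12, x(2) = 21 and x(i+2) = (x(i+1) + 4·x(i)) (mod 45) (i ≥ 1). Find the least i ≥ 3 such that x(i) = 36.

Computing terms: x(1) = 12, x(2) = 21, x(3) = 24, x(4) = 18, x(5) = 24, x(6) = 6, x(7) = 12, x(8) = 36, x(9) = 39, x(10) = 3, x(11) = 24, x(12) = 36, x(13) = 42, x(14) = 6, x(15) = 39, x(16) = 18, x(17) = 39, x(18) = 21, x(19) = 42, x(20) = 36, x(21) = 24, x(22) = 33, x(23) = 39, x(24) = 36, x(25) = 12, x(26) = 21.
Since (x(25), x(26)) = (x(1), x(2)) = (12, 21) (two consecutive terms determine the rest), the sequence is periodic with period 24.
The value 36 first appears (with i ≥ 3) at x(8).

8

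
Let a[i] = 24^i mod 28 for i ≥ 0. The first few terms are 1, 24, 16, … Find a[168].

a[0] = 1,  a[1] = 24,  a[2] = 16,  a[3] = 20,  a[4] = 4,  a[5] = 12,  a[6] = 8,  a[7] = 24.
Since a[7] = a[1] = 24, the sequence is eventually periodic: after a pre-period of length 1 it cycles with period 6.
For i ≥ 1, a[i] depends only on (i - 1) mod 6. (168 - 1) mod 6 = 5, so a[168] = a[6] = 8.

8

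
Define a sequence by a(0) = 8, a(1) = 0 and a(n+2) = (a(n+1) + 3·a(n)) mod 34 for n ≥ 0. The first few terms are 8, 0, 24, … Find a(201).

6

We have a(0) = 8,  a(1) = 0,  a(2) = 24,  a(3) = 24,  a(4) = 28,  a(5) = 32,  a(6) = 14,  a(7) = 8,  a(8) = 16,  a(9) = 6,  a(10) = 20,  a(11) = 4,  a(12) = 30,  a(13) = 8,  a(14) = 30,  a(15) = 20,  a(16) = 8,  a(17) = 0.
Since (a(16), a(17)) = (a(0), a(1)) = (8, 0) (two consecutive terms determine the rest), the sequence is periodic with period 16.
(201 - 0) mod 16 = 9, so a(201) = a(9) = 6.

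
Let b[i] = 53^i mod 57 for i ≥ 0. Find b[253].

Computing terms: b[0] = 1, b[1] = 53, b[2] = 16, b[3] = 50, b[4] = 28, b[5] = 2, b[6] = 49, b[7] = 32, b[8] = 43, b[9] = 56, b[10] = 4, b[11] = 41, b[12] = 7, b[13] = 29, b[14] = 55, b[15] = 8, b[16] = 25, b[17] = 14, b[18] = 1.
Since b[18] = b[0] = 1, the sequence is periodic with period 18.
(253 - 0) mod 18 = 1, so b[253] = b[1] = 53.

53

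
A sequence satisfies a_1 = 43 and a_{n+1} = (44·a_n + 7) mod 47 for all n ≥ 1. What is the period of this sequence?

Listing terms: a_1 = 43,  a_2 = 19,  a_3 = 44,  a_4 = 16,  a_5 = 6,  a_6 = 36,  a_7 = 40,  a_8 = 28,  a_9 = 17,  a_{10} = 3,  a_{11} = 45,  a_{12} = 13,  a_{13} = 15,  a_{14} = 9,  a_{15} = 27,  a_{16} = 20,  a_{17} = 41,  a_{18} = 25,  a_{19} = 26,  a_{20} = 23,  a_{21} = 32,  a_{22} = 5,  a_{23} = 39,  a_{24} = 31,  a_{25} = 8,  a_{26} = 30,  a_{27} = 11,  a_{28} = 21,  a_{29} = 38,  a_{30} = 34,  a_{31} = 46,  a_{32} = 10,  a_{33} = 24,  a_{34} = 29,  a_{35} = 14,  a_{36} = 12,  a_{37} = 18,  a_{38} = 0,  a_{39} = 7,  a_{40} = 33,  a_{41} = 2,  a_{42} = 1,  a_{43} = 4,  a_{44} = 42,  a_{45} = 22,  a_{46} = 35,  a_{47} = 43.
The sequence repeats with period 46.

46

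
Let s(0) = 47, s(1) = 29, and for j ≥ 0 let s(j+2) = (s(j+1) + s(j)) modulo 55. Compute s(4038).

Computing terms: s(0) = 47,  s(1) = 29,  s(2) = 21,  s(3) = 50,  s(4) = 16,  s(5) = 11,  s(6) = 27,  s(7) = 38,  s(8) = 10,  s(9) = 48,  s(10) = 3,  s(11) = 51,  s(12) = 54,  s(13) = 50,  s(14) = 49,  s(15) = 44,  s(16) = 38,  s(17) = 27,  s(18) = 10,  s(19) = 37,  s(20) = 47,  s(21) = 29.
Since (s(20), s(21)) = (s(0), s(1)) = (47, 29) (two consecutive terms determine the rest), the sequence is periodic with period 20.
(4038 - 0) mod 20 = 18, so s(4038) = s(18) = 10.

10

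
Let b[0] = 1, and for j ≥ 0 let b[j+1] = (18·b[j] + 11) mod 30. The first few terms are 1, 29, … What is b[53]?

29

Computing terms: b[0] = 1,  b[1] = 29,  b[2] = 23,  b[3] = 5,  b[4] = 11,  b[5] = 29.
Since b[5] = b[1] = 29, the sequence is eventually periodic: after a pre-period of length 1 it cycles with period 4.
For j ≥ 1, b[j] depends only on (j - 1) mod 4. (53 - 1) mod 4 = 0, so b[53] = b[1] = 29.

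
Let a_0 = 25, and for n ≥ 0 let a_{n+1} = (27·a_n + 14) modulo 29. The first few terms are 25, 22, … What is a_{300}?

18

Listing terms: a_0 = 25; a_1 = 22; a_2 = 28; a_3 = 16; a_4 = 11; a_5 = 21; a_6 = 1; a_7 = 12; a_8 = 19; a_9 = 5; a_{10} = 4; a_{11} = 6; a_{12} = 2; a_{13} = 10; a_{14} = 23; a_{15} = 26; a_{16} = 20; a_{17} = 3; a_{18} = 8; a_{19} = 27; a_{20} = 18; a_{21} = 7; a_{22} = 0; a_{23} = 14; a_{24} = 15; a_{25} = 13; a_{26} = 17; a_{27} = 9; a_{28} = 25.
The sequence repeats with period 28.
So a_{300} = a_{0 + ((300-0) mod 28)} = a_{20} = 18.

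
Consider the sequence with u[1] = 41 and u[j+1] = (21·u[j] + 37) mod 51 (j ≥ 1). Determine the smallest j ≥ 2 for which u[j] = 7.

We have u[1] = 41; u[2] = 31; u[3] = 25; u[4] = 1; u[5] = 7; u[6] = 31.
Since u[6] = u[2] = 31, the sequence is eventually periodic: after a pre-period of length 1 it cycles with period 4.
The value 7 first appears (with j ≥ 2) at u[5].

5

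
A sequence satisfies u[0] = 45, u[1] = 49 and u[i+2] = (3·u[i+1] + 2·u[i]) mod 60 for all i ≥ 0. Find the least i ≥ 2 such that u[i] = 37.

9

u[0] = 45; u[1] = 49; u[2] = 57; u[3] = 29; u[4] = 21; u[5] = 1; u[6] = 45; u[7] = 17; u[8] = 21; u[9] = 37; u[10] = 33; u[11] = 53; u[12] = 45; u[13] = 1; u[14] = 33; u[15] = 41; u[16] = 9; u[17] = 49; u[18] = 45; u[19] = 53; u[20] = 9; u[21] = 13; u[22] = 57; u[23] = 17; u[24] = 45; u[25] = 49.
Since (u[24], u[25]) = (u[0], u[1]) = (45, 49) (two consecutive terms determine the rest), the sequence is periodic with period 24.
The value 37 first appears (with i ≥ 2) at u[9].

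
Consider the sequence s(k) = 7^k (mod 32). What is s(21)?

s(1) = 7; s(2) = 17; s(3) = 23; s(4) = 1; s(5) = 7.
Since s(5) = s(1) = 7, the sequence is periodic with period 4.
So s(21) = s(1 + ((21-1) mod 4)) = s(1) = 7.

7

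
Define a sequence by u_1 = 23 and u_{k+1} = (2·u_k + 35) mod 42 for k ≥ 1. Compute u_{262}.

9

We have u_1 = 23,  u_2 = 39,  u_3 = 29,  u_4 = 9,  u_5 = 11,  u_6 = 15,  u_7 = 23.
Since u_7 = u_1 = 23, the sequence is periodic with period 6.
So u_{262} = u_{1 + ((262-1) mod 6)} = u_4 = 9.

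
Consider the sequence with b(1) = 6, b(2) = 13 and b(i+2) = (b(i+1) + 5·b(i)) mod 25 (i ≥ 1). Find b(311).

13

Computing terms: b(1) = 6; b(2) = 13; b(3) = 18; b(4) = 8; b(5) = 23; b(6) = 13; b(7) = 3; b(8) = 18; b(9) = 8.
Since (b(8), b(9)) = (b(3), b(4)) = (18, 8) (two consecutive terms determine the rest), the sequence is eventually periodic: after a pre-period of length 2 it cycles with period 5.
For i ≥ 3, b(i) depends only on (i - 3) mod 5. (311 - 3) mod 5 = 3, so b(311) = b(6) = 13.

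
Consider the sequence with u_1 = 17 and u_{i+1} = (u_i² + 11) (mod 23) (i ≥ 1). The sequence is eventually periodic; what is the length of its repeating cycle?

3

Computing terms: u_1 = 17, u_2 = 1, u_3 = 12, u_4 = 17.
The sequence repeats with period 3.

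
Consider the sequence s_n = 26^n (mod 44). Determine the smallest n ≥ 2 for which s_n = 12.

5

Computing terms: s_1 = 26; s_2 = 16; s_3 = 20; s_4 = 36; s_5 = 12; s_6 = 4; s_7 = 16.
Since s_7 = s_2 = 16, the sequence is eventually periodic: after a pre-period of length 1 it cycles with period 5.
The value 12 first appears (with n ≥ 2) at s_5.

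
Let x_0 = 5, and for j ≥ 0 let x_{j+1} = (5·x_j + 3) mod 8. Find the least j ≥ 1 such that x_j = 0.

5

Computing terms: x_0 = 5, x_1 = 4, x_2 = 7, x_3 = 6, x_4 = 1, x_5 = 0, x_6 = 3, x_7 = 2, x_8 = 5.
The sequence repeats with period 8.
The value 0 first appears (with j ≥ 1) at x_5.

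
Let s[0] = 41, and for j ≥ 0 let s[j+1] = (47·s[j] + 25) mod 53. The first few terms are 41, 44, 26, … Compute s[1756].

Listing terms: s[0] = 41; s[1] = 44; s[2] = 26; s[3] = 28; s[4] = 16; s[5] = 35; s[6] = 27; s[7] = 22; s[8] = 52; s[9] = 31; s[10] = 51; s[11] = 37; s[12] = 15; s[13] = 41.
The sequence repeats with period 13.
So s[1756] = s[0 + ((1756-0) mod 13)] = s[1] = 44.

44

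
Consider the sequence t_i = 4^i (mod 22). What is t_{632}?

16

t_0 = 1,  t_1 = 4,  t_2 = 16,  t_3 = 20,  t_4 = 14,  t_5 = 12,  t_6 = 4.
Since t_6 = t_1 = 4, the sequence is eventually periodic: after a pre-period of length 1 it cycles with period 5.
For i ≥ 1, t_i depends only on (i - 1) mod 5. (632 - 1) mod 5 = 1, so t_{632} = t_2 = 16.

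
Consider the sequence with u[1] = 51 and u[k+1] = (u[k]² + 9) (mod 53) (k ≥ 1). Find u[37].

37

We have u[1] = 51,  u[2] = 13,  u[3] = 19,  u[4] = 52,  u[5] = 10,  u[6] = 3,  u[7] = 18,  u[8] = 15,  u[9] = 22,  u[10] = 16,  u[11] = 0,  u[12] = 9,  u[13] = 37,  u[14] = 0.
Since u[14] = u[11] = 0, the sequence is eventually periodic: after a pre-period of length 10 it cycles with period 3.
For k ≥ 11, u[k] depends only on (k - 11) mod 3. (37 - 11) mod 3 = 2, so u[37] = u[13] = 37.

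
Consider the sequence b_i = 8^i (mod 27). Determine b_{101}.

17

b_1 = 8, b_2 = 10, b_3 = 26, b_4 = 19, b_5 = 17, b_6 = 1, b_7 = 8.
Since b_7 = b_1 = 8, the sequence is periodic with period 6.
So b_{101} = b_{1 + ((101-1) mod 6)} = b_5 = 17.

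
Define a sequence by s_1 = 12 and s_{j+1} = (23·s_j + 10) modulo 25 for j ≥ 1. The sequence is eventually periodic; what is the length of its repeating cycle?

20

We have s_1 = 12, s_2 = 11, s_3 = 13, s_4 = 9, s_5 = 17, s_6 = 1, s_7 = 8, s_8 = 19, s_9 = 22, s_{10} = 16, s_{11} = 3, s_{12} = 4, s_{13} = 2, s_{14} = 6, s_{15} = 23, s_{16} = 14, s_{17} = 7, s_{18} = 21, s_{19} = 18, s_{20} = 24, s_{21} = 12.
Since s_{21} = s_1 = 12, the sequence is periodic with period 20.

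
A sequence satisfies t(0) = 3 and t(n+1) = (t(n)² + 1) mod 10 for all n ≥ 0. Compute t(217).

t(0) = 3,  t(1) = 0,  t(2) = 1,  t(3) = 2,  t(4) = 5,  t(5) = 6,  t(6) = 7,  t(7) = 0.
Since t(7) = t(1) = 0, the sequence is eventually periodic: after a pre-period of length 1 it cycles with period 6.
For n ≥ 1, t(n) depends only on (n - 1) mod 6. (217 - 1) mod 6 = 0, so t(217) = t(1) = 0.

0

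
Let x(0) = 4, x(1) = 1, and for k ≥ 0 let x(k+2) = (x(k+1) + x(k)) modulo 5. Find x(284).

1

Listing terms: x(0) = 4,  x(1) = 1,  x(2) = 0,  x(3) = 1,  x(4) = 1,  x(5) = 2,  x(6) = 3,  x(7) = 0,  x(8) = 3,  x(9) = 3,  x(10) = 1,  x(11) = 4,  x(12) = 0,  x(13) = 4,  x(14) = 4,  x(15) = 3,  x(16) = 2,  x(17) = 0,  x(18) = 2,  x(19) = 2,  x(20) = 4,  x(21) = 1.
Since (x(20), x(21)) = (x(0), x(1)) = (4, 1) (two consecutive terms determine the rest), the sequence is periodic with period 20.
(284 - 0) mod 20 = 4, so x(284) = x(4) = 1.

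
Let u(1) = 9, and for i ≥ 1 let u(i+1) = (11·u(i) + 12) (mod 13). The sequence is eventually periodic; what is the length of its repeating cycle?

12

We have u(1) = 9; u(2) = 7; u(3) = 11; u(4) = 3; u(5) = 6; u(6) = 0; u(7) = 12; u(8) = 1; u(9) = 10; u(10) = 5; u(11) = 2; u(12) = 8; u(13) = 9.
Since u(13) = u(1) = 9, the sequence is periodic with period 12.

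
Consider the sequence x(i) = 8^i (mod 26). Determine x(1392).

Listing terms: x(1) = 8,  x(2) = 12,  x(3) = 18,  x(4) = 14,  x(5) = 8.
The sequence repeats with period 4.
(1392 - 1) mod 4 = 3, so x(1392) = x(4) = 14.

14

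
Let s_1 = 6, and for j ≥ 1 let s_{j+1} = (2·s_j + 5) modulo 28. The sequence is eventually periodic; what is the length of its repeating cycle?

3

We have s_1 = 6; s_2 = 17; s_3 = 11; s_4 = 27; s_5 = 3; s_6 = 11.
Since s_6 = s_3 = 11, the sequence is eventually periodic: after a pre-period of length 2 it cycles with period 3.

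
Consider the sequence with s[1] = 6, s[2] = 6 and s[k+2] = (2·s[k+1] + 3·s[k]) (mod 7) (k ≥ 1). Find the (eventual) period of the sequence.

6

s[1] = 6, s[2] = 6, s[3] = 2, s[4] = 1, s[5] = 1, s[6] = 5, s[7] = 6, s[8] = 6.
The sequence repeats with period 6.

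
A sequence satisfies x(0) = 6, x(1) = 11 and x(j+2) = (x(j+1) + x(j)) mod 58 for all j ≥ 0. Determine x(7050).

48

Listing terms: x(0) = 6; x(1) = 11; x(2) = 17; x(3) = 28; x(4) = 45; x(5) = 15; x(6) = 2; x(7) = 17; x(8) = 19; x(9) = 36; x(10) = 55; x(11) = 33; x(12) = 30; x(13) = 5; x(14) = 35; x(15) = 40; x(16) = 17; x(17) = 57; x(18) = 16; x(19) = 15; x(20) = 31; x(21) = 46; x(22) = 19; x(23) = 7; x(24) = 26; x(25) = 33; x(26) = 1; x(27) = 34; x(28) = 35; x(29) = 11; x(30) = 46; x(31) = 57; x(32) = 45; x(33) = 44; x(34) = 31; x(35) = 17; x(36) = 48; x(37) = 7; x(38) = 55; x(39) = 4; x(40) = 1; x(41) = 5; x(42) = 6; x(43) = 11.
The sequence repeats with period 42.
(7050 - 0) mod 42 = 36, so x(7050) = x(36) = 48.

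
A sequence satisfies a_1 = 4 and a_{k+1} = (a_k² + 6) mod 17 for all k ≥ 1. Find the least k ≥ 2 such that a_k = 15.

4

We have a_1 = 4; a_2 = 5; a_3 = 14; a_4 = 15; a_5 = 10; a_6 = 4.
The sequence repeats with period 5.
The value 15 first appears (with k ≥ 2) at a_4.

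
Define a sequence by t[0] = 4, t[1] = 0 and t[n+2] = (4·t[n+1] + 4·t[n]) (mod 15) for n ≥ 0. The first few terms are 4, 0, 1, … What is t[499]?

t[0] = 4,  t[1] = 0,  t[2] = 1,  t[3] = 4,  t[4] = 5,  t[5] = 6,  t[6] = 14,  t[7] = 5,  t[8] = 1,  t[9] = 9,  t[10] = 10,  t[11] = 1,  t[12] = 14,  t[13] = 0,  t[14] = 11,  t[15] = 14,  t[16] = 10,  t[17] = 6,  t[18] = 4,  t[19] = 10,  t[20] = 11,  t[21] = 9,  t[22] = 5,  t[23] = 11,  t[24] = 4,  t[25] = 0.
Since (t[24], t[25]) = (t[0], t[1]) = (4, 0) (two consecutive terms determine the rest), the sequence is periodic with period 24.
(499 - 0) mod 24 = 19, so t[499] = t[19] = 10.

10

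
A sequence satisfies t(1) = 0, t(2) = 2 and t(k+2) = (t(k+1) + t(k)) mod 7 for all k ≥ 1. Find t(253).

1

We have t(1) = 0; t(2) = 2; t(3) = 2; t(4) = 4; t(5) = 6; t(6) = 3; t(7) = 2; t(8) = 5; t(9) = 0; t(10) = 5; t(11) = 5; t(12) = 3; t(13) = 1; t(14) = 4; t(15) = 5; t(16) = 2; t(17) = 0; t(18) = 2.
Since (t(17), t(18)) = (t(1), t(2)) = (0, 2) (two consecutive terms determine the rest), the sequence is periodic with period 16.
(253 - 1) mod 16 = 12, so t(253) = t(13) = 1.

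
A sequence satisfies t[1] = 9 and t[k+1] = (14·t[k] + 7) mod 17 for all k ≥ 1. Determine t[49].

We have t[1] = 9; t[2] = 14; t[3] = 16; t[4] = 10; t[5] = 11; t[6] = 8; t[7] = 0; t[8] = 7; t[9] = 3; t[10] = 15; t[11] = 13; t[12] = 2; t[13] = 1; t[14] = 4; t[15] = 12; t[16] = 5; t[17] = 9.
The sequence repeats with period 16.
(49 - 1) mod 16 = 0, so t[49] = t[1] = 9.

9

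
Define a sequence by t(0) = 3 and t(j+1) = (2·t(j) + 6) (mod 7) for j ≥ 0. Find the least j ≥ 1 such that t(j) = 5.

Listing terms: t(0) = 3; t(1) = 5; t(2) = 2; t(3) = 3.
Since t(3) = t(0) = 3, the sequence is periodic with period 3.
The value 5 first appears (with j ≥ 1) at t(1).

1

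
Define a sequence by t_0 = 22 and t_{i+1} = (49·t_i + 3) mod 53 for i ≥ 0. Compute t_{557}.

We have t_0 = 22,  t_1 = 21,  t_2 = 25,  t_3 = 9,  t_4 = 20,  t_5 = 29,  t_6 = 46,  t_7 = 31,  t_8 = 38,  t_9 = 10,  t_{10} = 16,  t_{11} = 45,  t_{12} = 35,  t_{13} = 22.
Since t_{13} = t_0 = 22, the sequence is periodic with period 13.
So t_{557} = t_{0 + ((557-0) mod 13)} = t_{11} = 45.

45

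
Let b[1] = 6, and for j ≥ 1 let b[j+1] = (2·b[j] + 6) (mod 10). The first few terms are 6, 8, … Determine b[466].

8

Listing terms: b[1] = 6; b[2] = 8; b[3] = 2; b[4] = 0; b[5] = 6.
Since b[5] = b[1] = 6, the sequence is periodic with period 4.
So b[466] = b[1 + ((466-1) mod 4)] = b[2] = 8.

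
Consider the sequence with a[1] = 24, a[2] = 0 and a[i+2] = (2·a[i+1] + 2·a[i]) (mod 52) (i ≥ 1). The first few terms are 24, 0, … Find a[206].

0

We have a[1] = 24,  a[2] = 0,  a[3] = 48,  a[4] = 44,  a[5] = 28,  a[6] = 40,  a[7] = 32,  a[8] = 40,  a[9] = 40,  a[10] = 4,  a[11] = 36,  a[12] = 28,  a[13] = 24,  a[14] = 0.
The sequence repeats with period 12.
(206 - 1) mod 12 = 1, so a[206] = a[2] = 0.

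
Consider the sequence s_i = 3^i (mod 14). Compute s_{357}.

13

s_0 = 1; s_1 = 3; s_2 = 9; s_3 = 13; s_4 = 11; s_5 = 5; s_6 = 1.
Since s_6 = s_0 = 1, the sequence is periodic with period 6.
(357 - 0) mod 6 = 3, so s_{357} = s_3 = 13.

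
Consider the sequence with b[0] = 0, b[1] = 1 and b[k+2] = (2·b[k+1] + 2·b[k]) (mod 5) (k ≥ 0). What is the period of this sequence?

24

Listing terms: b[0] = 0, b[1] = 1, b[2] = 2, b[3] = 1, b[4] = 1, b[5] = 4, b[6] = 0, b[7] = 3, b[8] = 1, b[9] = 3, b[10] = 3, b[11] = 2, b[12] = 0, b[13] = 4, b[14] = 3, b[15] = 4, b[16] = 4, b[17] = 1, b[18] = 0, b[19] = 2, b[20] = 4, b[21] = 2, b[22] = 2, b[23] = 3, b[24] = 0, b[25] = 1.
The sequence repeats with period 24.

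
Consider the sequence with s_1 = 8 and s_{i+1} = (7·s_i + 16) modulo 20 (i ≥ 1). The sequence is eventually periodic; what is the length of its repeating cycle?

4

We have s_1 = 8,  s_2 = 12,  s_3 = 0,  s_4 = 16,  s_5 = 8.
The sequence repeats with period 4.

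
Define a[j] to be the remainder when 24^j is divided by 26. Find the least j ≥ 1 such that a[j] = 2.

Listing terms: a[0] = 1,  a[1] = 24,  a[2] = 4,  a[3] = 18,  a[4] = 16,  a[5] = 20,  a[6] = 12,  a[7] = 2,  a[8] = 22,  a[9] = 8,  a[10] = 10,  a[11] = 6,  a[12] = 14,  a[13] = 24.
Since a[13] = a[1] = 24, the sequence is eventually periodic: after a pre-period of length 1 it cycles with period 12.
The value 2 first appears (with j ≥ 1) at a[7].

7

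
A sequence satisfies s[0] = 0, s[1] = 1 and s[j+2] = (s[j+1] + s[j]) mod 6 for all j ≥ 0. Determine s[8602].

s[0] = 0, s[1] = 1, s[2] = 1, s[3] = 2, s[4] = 3, s[5] = 5, s[6] = 2, s[7] = 1, s[8] = 3, s[9] = 4, s[10] = 1, s[11] = 5, s[12] = 0, s[13] = 5, s[14] = 5, s[15] = 4, s[16] = 3, s[17] = 1, s[18] = 4, s[19] = 5, s[20] = 3, s[21] = 2, s[22] = 5, s[23] = 1, s[24] = 0, s[25] = 1.
The sequence repeats with period 24.
So s[8602] = s[0 + ((8602-0) mod 24)] = s[10] = 1.

1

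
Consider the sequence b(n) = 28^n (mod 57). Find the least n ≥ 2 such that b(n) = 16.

Computing terms: b(1) = 28; b(2) = 43; b(3) = 7; b(4) = 25; b(5) = 16; b(6) = 49; b(7) = 4; b(8) = 55; b(9) = 1; b(10) = 28.
The sequence repeats with period 9.
The value 16 first appears (with n ≥ 2) at b(5).

5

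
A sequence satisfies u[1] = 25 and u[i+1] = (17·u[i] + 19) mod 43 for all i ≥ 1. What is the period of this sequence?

Computing terms: u[1] = 25,  u[2] = 14,  u[3] = 42,  u[4] = 2,  u[5] = 10,  u[6] = 17,  u[7] = 7,  u[8] = 9,  u[9] = 0,  u[10] = 19,  u[11] = 41,  u[12] = 28,  u[13] = 22,  u[14] = 6,  u[15] = 35,  u[16] = 12,  u[17] = 8,  u[18] = 26,  u[19] = 31,  u[20] = 30,  u[21] = 13,  u[22] = 25.
Since u[22] = u[1] = 25, the sequence is periodic with period 21.

21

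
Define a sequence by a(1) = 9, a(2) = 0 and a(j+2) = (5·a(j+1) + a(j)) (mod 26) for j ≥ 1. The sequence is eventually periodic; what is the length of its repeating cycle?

a(1) = 9; a(2) = 0; a(3) = 9; a(4) = 19; a(5) = 0; a(6) = 19; a(7) = 17; a(8) = 0; a(9) = 17; a(10) = 7; a(11) = 0; a(12) = 7; a(13) = 9; a(14) = 0.
Since (a(13), a(14)) = (a(1), a(2)) = (9, 0) (two consecutive terms determine the rest), the sequence is periodic with period 12.

12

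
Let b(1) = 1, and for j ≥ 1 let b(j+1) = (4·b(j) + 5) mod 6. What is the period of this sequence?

Listing terms: b(1) = 1, b(2) = 3, b(3) = 5, b(4) = 1.
The sequence repeats with period 3.

3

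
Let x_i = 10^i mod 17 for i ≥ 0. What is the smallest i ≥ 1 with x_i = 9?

6

Listing terms: x_0 = 1,  x_1 = 10,  x_2 = 15,  x_3 = 14,  x_4 = 4,  x_5 = 6,  x_6 = 9,  x_7 = 5,  x_8 = 16,  x_9 = 7,  x_{10} = 2,  x_{11} = 3,  x_{12} = 13,  x_{13} = 11,  x_{14} = 8,  x_{15} = 12,  x_{16} = 1.
Since x_{16} = x_0 = 1, the sequence is periodic with period 16.
The value 9 first appears (with i ≥ 1) at x_6.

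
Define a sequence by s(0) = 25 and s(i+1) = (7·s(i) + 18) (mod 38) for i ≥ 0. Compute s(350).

Computing terms: s(0) = 25; s(1) = 3; s(2) = 1; s(3) = 25.
The sequence repeats with period 3.
So s(350) = s(0 + ((350-0) mod 3)) = s(2) = 1.

1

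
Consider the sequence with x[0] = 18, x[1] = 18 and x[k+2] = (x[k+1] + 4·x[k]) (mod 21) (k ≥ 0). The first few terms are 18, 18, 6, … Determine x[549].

9

Listing terms: x[0] = 18,  x[1] = 18,  x[2] = 6,  x[3] = 15,  x[4] = 18,  x[5] = 15,  x[6] = 3,  x[7] = 0,  x[8] = 12,  x[9] = 12,  x[10] = 18,  x[11] = 3,  x[12] = 12,  x[13] = 3,  x[14] = 9,  x[15] = 0,  x[16] = 15,  x[17] = 15,  x[18] = 12,  x[19] = 9,  x[20] = 15,  x[21] = 9,  x[22] = 6,  x[23] = 0,  x[24] = 3,  x[25] = 3,  x[26] = 15,  x[27] = 6,  x[28] = 3,  x[29] = 6,  x[30] = 18,  x[31] = 0,  x[32] = 9,  x[33] = 9,  x[34] = 3,  x[35] = 18,  x[36] = 9,  x[37] = 18,  x[38] = 12,  x[39] = 0,  x[40] = 6,  x[41] = 6,  x[42] = 9,  x[43] = 12,  x[44] = 6,  x[45] = 12,  x[46] = 15,  x[47] = 0,  x[48] = 18,  x[49] = 18.
Since (x[48], x[49]) = (x[0], x[1]) = (18, 18) (two consecutive terms determine the rest), the sequence is periodic with period 48.
So x[549] = x[0 + ((549-0) mod 48)] = x[21] = 9.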